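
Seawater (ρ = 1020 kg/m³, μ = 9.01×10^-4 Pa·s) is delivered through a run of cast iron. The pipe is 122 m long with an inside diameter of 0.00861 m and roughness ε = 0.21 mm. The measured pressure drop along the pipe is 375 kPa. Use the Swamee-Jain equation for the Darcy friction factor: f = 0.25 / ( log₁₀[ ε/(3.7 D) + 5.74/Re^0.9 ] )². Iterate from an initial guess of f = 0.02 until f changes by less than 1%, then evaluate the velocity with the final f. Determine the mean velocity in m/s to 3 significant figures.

Rearranging Darcy-Weisbach: V = √(2·ΔP·D/(f·L·ρ)). With ε/D = 0.00021/0.00861 = 0.0244, iterate starting from f = 0.02:
  f = 0.02 → V = √(2·3.75e+05·0.00861/(0.02·122·1020)) = 1.611 m/s; Re = ρVD/μ = 1.57e+04; f → 0.05553
  f = 0.05553 → V = 0.9667 m/s; Re = 9423; f → 0.05719
  f = 0.05719 → V = 0.9526 m/s; Re = 9285; f → 0.05725
Converged (Δf/f < 1%). With the final f = 0.05725: V = √(2·3.75e+05·0.00861/(0.05725·122·1020)) = 0.9521 m/s.

V ≈ 0.952 m/s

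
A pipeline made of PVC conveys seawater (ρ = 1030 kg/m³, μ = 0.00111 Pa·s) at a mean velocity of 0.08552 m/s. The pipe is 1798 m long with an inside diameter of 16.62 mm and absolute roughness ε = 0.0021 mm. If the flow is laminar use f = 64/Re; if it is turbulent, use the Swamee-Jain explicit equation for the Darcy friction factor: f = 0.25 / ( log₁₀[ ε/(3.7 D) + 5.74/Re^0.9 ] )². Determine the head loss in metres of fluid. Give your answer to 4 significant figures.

Reynolds number Re = ρVD/μ = 1030 · 0.08552 · 0.01662 / 0.00111 = 1319.
Re < 2300 → laminar flow, so f = 64/Re = 64/1319 = 0.04853 (the turbulent correlation is not needed).
Darcy-Weisbach: ΔP = f(L/D)(ρV²/2) = 0.04853·(1798/0.01662)·(1030·0.08552²/2) = 0.04853·1.082e+05·3.767 = 1.977e+04 Pa.
Head loss h_f = ΔP/(ρg) = 1.977e+04/(1030·9.81) = 1.957 m.

h_f ≈ 1.957 m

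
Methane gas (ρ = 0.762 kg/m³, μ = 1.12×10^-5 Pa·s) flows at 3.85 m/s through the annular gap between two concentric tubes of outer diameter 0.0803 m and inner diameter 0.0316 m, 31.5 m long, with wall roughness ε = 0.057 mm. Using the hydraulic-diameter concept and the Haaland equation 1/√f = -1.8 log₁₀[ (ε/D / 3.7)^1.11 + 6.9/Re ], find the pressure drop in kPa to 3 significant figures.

Hydraulic diameter D_h = 4A/P = D_o - D_i = 0.0803 - 0.0316 = 0.0487 m.
Re = ρVD_h/μ = 0.762·3.85·0.0487/1.12e-05 = 1.276e+04.
ε/D_h = 5.7e-05/0.0487 = 0.00117; Haaland gives 1/√f = -1.8 log₁₀[0.00013+0.000541] = 5.712, so f = 0.03065.
ΔP = f(L/D_h)(ρV²/2) = 0.03065·31.5/0.0487·5.647 = 112 Pa.
ΔP = 0.112 kPa.

ΔP ≈ 0.112 kPa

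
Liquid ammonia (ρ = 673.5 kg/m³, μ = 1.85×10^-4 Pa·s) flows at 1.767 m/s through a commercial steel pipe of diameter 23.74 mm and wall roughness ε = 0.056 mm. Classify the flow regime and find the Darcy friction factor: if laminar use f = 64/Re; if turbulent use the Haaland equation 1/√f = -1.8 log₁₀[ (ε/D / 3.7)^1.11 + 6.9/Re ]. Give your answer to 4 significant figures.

Re = ρVD/μ = 673.5·1.767·0.02374/0.000185 = 1.527e+05.
Re > 4000 → turbulent. ε/D = 5.6e-05/0.02374 = 0.00236; Haaland: 1/√f = -1.8 log₁₀[0.000284 + 4.52e-05] = 6.269, so f = 0.02544.

f ≈ 0.02544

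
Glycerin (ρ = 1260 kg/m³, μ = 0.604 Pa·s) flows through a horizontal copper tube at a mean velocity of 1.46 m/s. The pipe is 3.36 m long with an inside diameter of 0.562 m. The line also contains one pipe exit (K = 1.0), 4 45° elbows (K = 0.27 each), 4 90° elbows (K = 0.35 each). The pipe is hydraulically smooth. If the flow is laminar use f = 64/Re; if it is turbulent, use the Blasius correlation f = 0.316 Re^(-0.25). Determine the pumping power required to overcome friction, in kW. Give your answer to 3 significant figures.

Reynolds number Re = ρVD/μ = 1260 · 1.46 · 0.562 / 0.604 = 1712.
Re < 2300 → laminar flow, so f = 64/Re = 64/1712 = 0.03739 (the turbulent correlation is not needed).
Total minor-loss coefficient ΣK = 1·1 + 4·0.27 + 4·0.35 = 3.48.
ΔP = [f·L/D + ΣK]·(ρV²/2) = [0.03739·3.36/0.562 + 3.48]·(1260·1.46²/2) = [0.2235 + 3.48]·1343 = 4974 Pa.
Q = V·A = 1.46·0.2481 = 0.3622 m³/s.
Pumping power P = QΔP = 0.3622·4974 = 1801 W = 1.80 kW.

P ≈ 1.80 kW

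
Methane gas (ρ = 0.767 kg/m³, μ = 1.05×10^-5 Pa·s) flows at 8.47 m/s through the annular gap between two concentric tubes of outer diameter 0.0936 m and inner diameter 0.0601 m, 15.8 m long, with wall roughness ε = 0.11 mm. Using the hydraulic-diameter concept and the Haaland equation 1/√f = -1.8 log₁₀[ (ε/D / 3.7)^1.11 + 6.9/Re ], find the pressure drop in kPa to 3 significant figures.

Hydraulic diameter D_h = 4A/P = D_o - D_i = 0.0936 - 0.0601 = 0.0335 m.
Re = ρVD_h/μ = 0.767·8.47·0.0335/1.05e-05 = 2.073e+04.
ε/D_h = 0.00011/0.0335 = 0.00328; Haaland gives 1/√f = -1.8 log₁₀[0.00041+0.000333] = 5.633, so f = 0.03152.
ΔP = f(L/D_h)(ρV²/2) = 0.03152·15.8/0.0335·27.51 = 409 Pa.
ΔP = 0.409 kPa.

ΔP ≈ 0.409 kPa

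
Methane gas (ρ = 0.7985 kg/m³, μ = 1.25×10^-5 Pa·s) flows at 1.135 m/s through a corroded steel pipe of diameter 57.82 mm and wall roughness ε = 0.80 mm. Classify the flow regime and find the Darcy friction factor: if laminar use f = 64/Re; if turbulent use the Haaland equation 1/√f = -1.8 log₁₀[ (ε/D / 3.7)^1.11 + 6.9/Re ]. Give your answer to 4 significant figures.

Re = ρVD/μ = 0.7985·1.135·0.05782/1.25e-05 = 4192.
Re > 4000 → turbulent. ε/D = 0.0008/0.05782 = 0.0138; Haaland: 1/√f = -1.8 log₁₀[0.00202 + 0.00165] = 4.384, so f = 0.05203.

f ≈ 0.05203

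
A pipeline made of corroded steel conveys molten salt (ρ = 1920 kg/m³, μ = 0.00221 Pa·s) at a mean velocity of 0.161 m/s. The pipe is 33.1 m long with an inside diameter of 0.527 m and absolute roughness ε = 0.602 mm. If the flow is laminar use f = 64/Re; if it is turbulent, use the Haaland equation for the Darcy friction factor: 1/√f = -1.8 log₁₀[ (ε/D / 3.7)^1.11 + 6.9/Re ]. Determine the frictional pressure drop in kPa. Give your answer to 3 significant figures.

ΔP ≈ 0.0361 kPa

Reynolds number Re = ρVD/μ = 1920 · 0.161 · 0.527 / 0.00221 = 7.371e+04.
Re > 4000 → turbulent. Relative roughness ε/D = 0.000602/0.527 = 0.00114. Haaland: 1/√f = -1.8 log₁₀[(0.00114/3.7)^1.11 + 6.9/7.371e+04] = -1.8 log₁₀[0.000127 + 9.36e-05] = 6.582, so f = 0.02308.
Darcy-Weisbach: ΔP = f(L/D)(ρV²/2) = 0.02308·(33.1/0.527)·(1920·0.161²/2) = 0.02308·62.81·24.88 = 36.08 Pa.
ΔP = 36.08 Pa = 0.0361 kPa.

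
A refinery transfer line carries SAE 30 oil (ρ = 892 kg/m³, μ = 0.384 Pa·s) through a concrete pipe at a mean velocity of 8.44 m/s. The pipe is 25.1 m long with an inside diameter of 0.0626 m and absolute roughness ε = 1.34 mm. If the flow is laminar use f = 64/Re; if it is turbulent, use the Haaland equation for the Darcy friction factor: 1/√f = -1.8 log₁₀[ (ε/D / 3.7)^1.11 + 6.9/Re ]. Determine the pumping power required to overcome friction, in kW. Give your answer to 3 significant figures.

Reynolds number Re = ρVD/μ = 892 · 8.44 · 0.0626 / 0.384 = 1227.
Re < 2300 → laminar flow, so f = 64/Re = 64/1227 = 0.05215 (the turbulent correlation is not needed).
Darcy-Weisbach: ΔP = f(L/D)(ρV²/2) = 0.05215·(25.1/0.0626)·(892·8.44²/2) = 0.05215·401·3.177e+04 = 6.643e+05 Pa.
Q = V·A = 8.44·0.003078 = 0.02598 m³/s.
Pumping power P = QΔP = 0.02598·6.643e+05 = 17260 W = 17.3 kW.

P ≈ 17.3 kW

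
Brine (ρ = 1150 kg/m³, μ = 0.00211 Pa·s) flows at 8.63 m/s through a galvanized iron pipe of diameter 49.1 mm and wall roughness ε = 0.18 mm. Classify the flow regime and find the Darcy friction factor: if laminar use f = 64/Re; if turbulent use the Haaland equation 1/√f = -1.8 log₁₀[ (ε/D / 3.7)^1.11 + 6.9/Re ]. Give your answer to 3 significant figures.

f ≈ 0.0282

Re = ρVD/μ = 1150·8.63·0.0491/0.00211 = 2.309e+05.
Re > 4000 → turbulent. ε/D = 0.00018/0.0491 = 0.00367; Haaland: 1/√f = -1.8 log₁₀[0.000463 + 2.99e-05] = 5.953, so f = 0.02822.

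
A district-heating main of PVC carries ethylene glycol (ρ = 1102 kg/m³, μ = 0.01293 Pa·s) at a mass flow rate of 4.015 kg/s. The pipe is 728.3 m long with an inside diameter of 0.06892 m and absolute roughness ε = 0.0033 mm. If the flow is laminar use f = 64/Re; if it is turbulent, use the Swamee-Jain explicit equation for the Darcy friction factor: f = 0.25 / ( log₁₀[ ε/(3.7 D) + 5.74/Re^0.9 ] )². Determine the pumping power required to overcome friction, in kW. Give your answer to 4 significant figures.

P ≈ 0.7360 kW

A = πD²/4 = π(0.06892)²/4 = 0.003731 m²; mean velocity V = ṁ/(ρA) = 4.015/(1102 · 0.003731) = 0.9766 m/s.
Reynolds number Re = ρVD/μ = 1102 · 0.9766 · 0.06892 / 0.0129 = 5737.
Re > 4000 → turbulent. Relative roughness ε/D = 3.3e-06/0.06892 = 4.79e-05. Swamee-Jain: f = 0.25/(log₁₀[4.79e-05/3.7 + 5.74/5737^0.9])² = 0.25/(log₁₀[1.29e-05 + 0.00238])² = 0.25/(-2.622)² = 0.03638.
Darcy-Weisbach: ΔP = f(L/D)(ρV²/2) = 0.03638·(728.3/0.06892)·(1102·0.9766²/2) = 0.03638·1.057e+04·525.5 = 2.02e+05 Pa.
Q = ṁ/ρ = 4.015/1102 = 0.003643 m³/s.
Pumping power P = QΔP = 0.003643·2.02e+05 = 736.04 W = 0.7360 kW.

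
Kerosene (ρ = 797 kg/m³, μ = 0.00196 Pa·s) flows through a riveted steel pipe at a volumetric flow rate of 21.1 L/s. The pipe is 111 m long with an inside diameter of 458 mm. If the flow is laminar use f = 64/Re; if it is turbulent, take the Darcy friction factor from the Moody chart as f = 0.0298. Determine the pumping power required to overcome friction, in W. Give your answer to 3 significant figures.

Q = 21.1 L/s = 21.1/1000 = 0.0211 m³/s.
Cross-sectional area A = πD²/4 = π(0.458)²/4 = 0.1647 m²; mean velocity V = Q/A = 0.0211/0.1647 = 0.1281 m/s.
Reynolds number Re = ρVD/μ = 797 · 0.1281 · 0.458 / 0.00196 = 2.385e+04.
Re > 4000 → turbulent; use the Moody-chart value f = 0.0298.
Darcy-Weisbach: ΔP = f(L/D)(ρV²/2) = 0.0298·(111/0.458)·(797·0.1281²/2) = 0.0298·242.4·6.537 = 47.21 Pa.
Pumping power P = QΔP = 0.0211·47.21 = 0.9961 W = 0.996 W.

P ≈ 0.996 W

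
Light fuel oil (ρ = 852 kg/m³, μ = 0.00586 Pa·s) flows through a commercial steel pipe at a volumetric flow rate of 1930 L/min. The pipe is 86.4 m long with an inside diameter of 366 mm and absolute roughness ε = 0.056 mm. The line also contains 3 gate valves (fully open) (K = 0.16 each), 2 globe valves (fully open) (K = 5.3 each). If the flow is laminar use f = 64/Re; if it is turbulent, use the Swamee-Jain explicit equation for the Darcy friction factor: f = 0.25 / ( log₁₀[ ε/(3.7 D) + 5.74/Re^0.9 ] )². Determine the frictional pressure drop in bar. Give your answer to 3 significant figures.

ΔP ≈ 0.00700 bar

Q = 1930 L/min = 1930/60000 = 0.03217 m³/s.
Cross-sectional area A = πD²/4 = π(0.366)²/4 = 0.1052 m²; mean velocity V = Q/A = 0.03217/0.1052 = 0.3057 m/s.
Reynolds number Re = ρVD/μ = 852 · 0.3057 · 0.366 / 0.00586 = 1.627e+04.
Re > 4000 → turbulent. Relative roughness ε/D = 5.6e-05/0.366 = 0.000153. Swamee-Jain: f = 0.25/(log₁₀[0.000153/3.7 + 5.74/1.627e+04^0.9])² = 0.25/(log₁₀[4.14e-05 + 0.00093])² = 0.25/(-3.012)² = 0.02755.
Total minor-loss coefficient ΣK = 3·0.16 + 2·5.3 = 11.1.
ΔP = [f·L/D + ΣK]·(ρV²/2) = [0.02755·86.4/0.366 + 11.1]·(852·0.3057²/2) = [6.503 + 11.1]·39.82 = 700.2 Pa.
ΔP = 700.2 Pa = 0.00700 bar.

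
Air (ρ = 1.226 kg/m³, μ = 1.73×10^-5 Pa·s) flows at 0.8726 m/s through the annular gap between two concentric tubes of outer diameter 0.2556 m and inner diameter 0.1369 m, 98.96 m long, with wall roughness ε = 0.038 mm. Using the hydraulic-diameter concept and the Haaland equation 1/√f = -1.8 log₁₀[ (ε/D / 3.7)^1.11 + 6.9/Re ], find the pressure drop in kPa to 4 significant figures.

ΔP ≈ 0.01323 kPa

Hydraulic diameter D_h = 4A/P = D_o - D_i = 0.2556 - 0.1369 = 0.1187 m.
Re = ρVD_h/μ = 1.226·0.8726·0.1187/1.73e-05 = 7340.
ε/D_h = 3.8e-05/0.1187 = 0.00032; Haaland gives 1/√f = -1.8 log₁₀[3.09e-05+0.00094] = 5.423, so f = 0.034.
ΔP = f(L/D_h)(ρV²/2) = 0.034·98.96/0.1187·0.4668 = 13.23 Pa.
ΔP = 0.01323 kPa.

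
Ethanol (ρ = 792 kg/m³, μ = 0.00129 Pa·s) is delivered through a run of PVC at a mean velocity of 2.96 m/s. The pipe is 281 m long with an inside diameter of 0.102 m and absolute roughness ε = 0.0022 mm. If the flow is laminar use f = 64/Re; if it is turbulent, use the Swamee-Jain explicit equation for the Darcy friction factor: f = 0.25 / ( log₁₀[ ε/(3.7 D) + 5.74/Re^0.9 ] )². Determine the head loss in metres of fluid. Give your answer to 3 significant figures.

Reynolds number Re = ρVD/μ = 792 · 2.96 · 0.102 / 0.00129 = 1.854e+05.
Re > 4000 → turbulent. Relative roughness ε/D = 2.2e-06/0.102 = 2.16e-05. Swamee-Jain: f = 0.25/(log₁₀[2.16e-05/3.7 + 5.74/1.854e+05^0.9])² = 0.25/(log₁₀[5.83e-06 + 0.000104])² = 0.25/(-3.959)² = 0.01595.
Darcy-Weisbach: ΔP = f(L/D)(ρV²/2) = 0.01595·(281/0.102)·(792·2.96²/2) = 0.01595·2755·3470 = 1.525e+05 Pa.
Head loss h_f = ΔP/(ρg) = 1.525e+05/(792·9.81) = 19.6 m.

h_f ≈ 19.6 m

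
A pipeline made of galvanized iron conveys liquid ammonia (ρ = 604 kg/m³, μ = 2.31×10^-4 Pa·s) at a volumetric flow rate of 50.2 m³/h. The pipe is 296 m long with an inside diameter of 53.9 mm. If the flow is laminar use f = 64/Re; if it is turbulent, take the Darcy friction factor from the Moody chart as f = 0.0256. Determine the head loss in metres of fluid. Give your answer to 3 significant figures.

Q = 50.2 m³/h = 50.2/3600 = 0.01394 m³/s.
Cross-sectional area A = πD²/4 = π(0.0539)²/4 = 0.002282 m²; mean velocity V = Q/A = 0.01394/0.002282 = 6.111 m/s.
Reynolds number Re = ρVD/μ = 604 · 6.111 · 0.0539 / 0.000231 = 8.613e+05.
Re > 4000 → turbulent; use the Moody-chart value f = 0.0256.
Darcy-Weisbach: ΔP = f(L/D)(ρV²/2) = 0.0256·(296/0.0539)·(604·6.111²/2) = 0.0256·5492·1.128e+04 = 1.586e+06 Pa.
Head loss h_f = ΔP/(ρg) = 1.586e+06/(604·9.81) = 268 m.

h_f ≈ 268 m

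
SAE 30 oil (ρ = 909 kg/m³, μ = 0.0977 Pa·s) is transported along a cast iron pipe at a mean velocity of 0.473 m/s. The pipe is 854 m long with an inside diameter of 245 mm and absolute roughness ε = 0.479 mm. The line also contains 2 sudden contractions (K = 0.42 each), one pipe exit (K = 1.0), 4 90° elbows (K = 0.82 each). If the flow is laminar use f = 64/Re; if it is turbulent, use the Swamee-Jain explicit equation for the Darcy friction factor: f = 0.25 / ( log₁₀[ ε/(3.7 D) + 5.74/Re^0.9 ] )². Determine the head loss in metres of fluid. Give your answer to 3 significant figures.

h_f ≈ 2.42 m

Reynolds number Re = ρVD/μ = 909 · 0.473 · 0.245 / 0.0977 = 1078.
Re < 2300 → laminar flow, so f = 64/Re = 64/1078 = 0.05936 (the turbulent correlation is not needed).
Total minor-loss coefficient ΣK = 2·0.42 + 1·1 + 4·0.82 = 5.12.
ΔP = [f·L/D + ΣK]·(ρV²/2) = [0.05936·854/0.245 + 5.12]·(909·0.473²/2) = [206.9 + 5.12]·101.7 = 2.156e+04 Pa.
Head loss h_f = ΔP/(ρg) = 2.156e+04/(909·9.81) = 2.42 m.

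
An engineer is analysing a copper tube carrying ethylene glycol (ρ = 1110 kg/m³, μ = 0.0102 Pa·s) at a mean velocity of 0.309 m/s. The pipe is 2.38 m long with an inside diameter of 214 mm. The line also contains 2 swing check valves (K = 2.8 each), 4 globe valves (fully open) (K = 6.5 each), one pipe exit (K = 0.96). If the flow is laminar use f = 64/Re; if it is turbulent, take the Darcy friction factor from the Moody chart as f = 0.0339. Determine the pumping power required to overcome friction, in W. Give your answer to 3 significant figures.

Reynolds number Re = ρVD/μ = 1110 · 0.309 · 0.214 / 0.0102 = 7196.
Re > 4000 → turbulent; use the Moody-chart value f = 0.0339.
Total minor-loss coefficient ΣK = 2·2.8 + 4·6.5 + 1·0.96 = 32.6.
ΔP = [f·L/D + ΣK]·(ρV²/2) = [0.0339·2.38/0.214 + 32.6]·(1110·0.309²/2) = [0.377 + 32.6]·52.99 = 1745 Pa.
Q = V·A = 0.309·0.03597 = 0.01111 m³/s.
Pumping power P = QΔP = 0.01111·1745 = 19.40 W = 19.4 W.

P ≈ 19.4 W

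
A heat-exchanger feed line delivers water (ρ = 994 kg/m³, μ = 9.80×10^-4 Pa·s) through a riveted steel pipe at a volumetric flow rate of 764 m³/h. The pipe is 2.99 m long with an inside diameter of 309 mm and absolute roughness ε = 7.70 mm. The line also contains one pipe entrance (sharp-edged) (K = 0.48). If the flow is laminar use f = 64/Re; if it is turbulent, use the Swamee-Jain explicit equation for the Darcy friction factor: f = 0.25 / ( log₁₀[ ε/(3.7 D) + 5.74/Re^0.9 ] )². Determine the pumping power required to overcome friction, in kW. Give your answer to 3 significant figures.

Q = 764 m³/h = 764/3600 = 0.2122 m³/s.
Cross-sectional area A = πD²/4 = π(0.309)²/4 = 0.07499 m²; mean velocity V = Q/A = 0.2122/0.07499 = 2.83 m/s.
Reynolds number Re = ρVD/μ = 994 · 2.83 · 0.309 / 0.00098 = 8.87e+05.
Re > 4000 → turbulent. Relative roughness ε/D = 0.0077/0.309 = 0.0249. Swamee-Jain: f = 0.25/(log₁₀[0.0249/3.7 + 5.74/8.87e+05^0.9])² = 0.25/(log₁₀[0.00673 + 2.55e-05])² = 0.25/(-2.17)² = 0.05309.
Total minor-loss coefficient ΣK = 1·0.48 = 0.48.
ΔP = [f·L/D + ΣK]·(ρV²/2) = [0.05309·2.99/0.309 + 0.48]·(994·2.83²/2) = [0.5137 + 0.48]·3980 = 3955 Pa.
Pumping power P = QΔP = 0.2122·3955 = 839.4 W = 0.839 kW.

P ≈ 0.839 kW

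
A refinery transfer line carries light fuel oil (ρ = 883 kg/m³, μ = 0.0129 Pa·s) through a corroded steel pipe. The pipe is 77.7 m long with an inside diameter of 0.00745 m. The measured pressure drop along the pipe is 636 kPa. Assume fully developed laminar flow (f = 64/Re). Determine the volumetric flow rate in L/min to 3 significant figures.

For laminar flow, f = 64/Re with Re = ρVD/μ, so Darcy-Weisbach reduces to ΔP = 32μLV/D². Solving for V: V = ΔP·D²/(32μL) = 6.36e+05·(0.00745)²/(32·0.0129·77.7) = 1.101 m/s.
Check: Re = ρVD/μ = 883·1.101·0.00745/0.0129 = 561.2 < 2300, so the laminar assumption holds.
Q = V·A = 1.101·(π/4·0.00745²) = 4.797e-05 m³/s = 2.88 L/min.

Q ≈ 2.88 L/min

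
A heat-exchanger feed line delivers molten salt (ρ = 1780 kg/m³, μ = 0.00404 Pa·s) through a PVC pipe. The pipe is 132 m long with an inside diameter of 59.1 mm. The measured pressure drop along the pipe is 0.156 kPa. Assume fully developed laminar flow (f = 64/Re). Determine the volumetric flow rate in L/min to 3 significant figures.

For laminar flow, f = 64/Re with Re = ρVD/μ, so Darcy-Weisbach reduces to ΔP = 32μLV/D². Solving for V: V = ΔP·D²/(32μL) = 156·(0.0591)²/(32·0.00404·132) = 0.03193 m/s.
Check: Re = ρVD/μ = 1780·0.03193·0.0591/0.00404 = 831.4 < 2300, so the laminar assumption holds.
Q = V·A = 0.03193·(π/4·0.0591²) = 8.759e-05 m³/s = 5.26 L/min.

Q ≈ 5.26 L/min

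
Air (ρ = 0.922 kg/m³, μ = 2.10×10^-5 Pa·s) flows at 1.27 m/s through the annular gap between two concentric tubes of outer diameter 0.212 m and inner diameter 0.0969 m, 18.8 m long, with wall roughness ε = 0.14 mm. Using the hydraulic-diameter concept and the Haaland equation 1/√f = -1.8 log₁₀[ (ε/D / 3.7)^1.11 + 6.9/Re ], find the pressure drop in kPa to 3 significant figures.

Hydraulic diameter D_h = 4A/P = D_o - D_i = 0.212 - 0.0969 = 0.1151 m.
Re = ρVD_h/μ = 0.922·1.27·0.1151/2.1e-05 = 6418.
ε/D_h = 0.00014/0.1151 = 0.00122; Haaland gives 1/√f = -1.8 log₁₀[0.000136+0.00108] = 5.25, so f = 0.03628.
ΔP = f(L/D_h)(ρV²/2) = 0.03628·18.8/0.1151·0.7435 = 4.406 Pa.
ΔP = 0.00441 kPa.

ΔP ≈ 0.00441 kPa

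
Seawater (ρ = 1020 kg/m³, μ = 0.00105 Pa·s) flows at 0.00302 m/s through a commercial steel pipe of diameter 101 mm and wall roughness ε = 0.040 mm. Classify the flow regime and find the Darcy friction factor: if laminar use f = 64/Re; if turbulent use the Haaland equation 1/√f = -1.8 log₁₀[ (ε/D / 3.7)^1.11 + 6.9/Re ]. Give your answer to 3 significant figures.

Re = ρVD/μ = 1020·0.00302·0.101/0.00105 = 296.3.
Re < 2300 → laminar, so f = 64/Re = 0.216 (roughness is irrelevant in laminar flow).

f ≈ 0.216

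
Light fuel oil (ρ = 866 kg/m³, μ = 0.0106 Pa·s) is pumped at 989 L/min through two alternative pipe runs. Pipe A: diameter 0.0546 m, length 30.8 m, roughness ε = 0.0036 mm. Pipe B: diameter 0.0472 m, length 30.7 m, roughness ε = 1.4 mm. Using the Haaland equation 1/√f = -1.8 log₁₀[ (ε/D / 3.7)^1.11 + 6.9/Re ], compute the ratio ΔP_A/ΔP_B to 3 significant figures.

Pipe A: V = Q/A = 0.01648/0.002341 = 7.04 m/s; Re = 3.14e+04; ε/D = 6.59e-05; Haaland → f = 0.0232; ΔP_A = f(L/D)(ρV²/2) = 2.808e+05 Pa.
Pipe B: V = Q/A = 0.01648/0.00175 = 9.42 m/s; Re = 3.633e+04; ε/D = 0.0297; Haaland → f = 0.05787; ΔP_B = f(L/D)(ρV²/2) = 1.446e+06 Pa.
ΔP_A/ΔP_B = 2.808e+05/1.446e+06 = 0.194.

ΔP_A/ΔP_B ≈ 0.194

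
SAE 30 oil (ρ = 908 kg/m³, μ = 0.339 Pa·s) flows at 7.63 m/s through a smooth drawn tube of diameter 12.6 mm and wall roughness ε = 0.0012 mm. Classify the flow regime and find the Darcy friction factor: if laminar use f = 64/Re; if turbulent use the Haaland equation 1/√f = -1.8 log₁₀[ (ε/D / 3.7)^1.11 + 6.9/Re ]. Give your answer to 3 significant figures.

f ≈ 0.249

Re = ρVD/μ = 908·7.63·0.0126/0.339 = 257.5.
Re < 2300 → laminar, so f = 64/Re = 0.2485 (roughness is irrelevant in laminar flow).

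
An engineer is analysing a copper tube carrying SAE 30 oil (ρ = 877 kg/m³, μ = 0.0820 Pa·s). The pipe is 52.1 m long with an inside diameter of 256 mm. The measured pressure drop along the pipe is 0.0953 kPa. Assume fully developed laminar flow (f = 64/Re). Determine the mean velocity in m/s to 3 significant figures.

V ≈ 0.0457 m/s

For laminar flow, f = 64/Re with Re = ρVD/μ, so Darcy-Weisbach reduces to ΔP = 32μLV/D². Solving for V: V = ΔP·D²/(32μL) = 95.3·(0.256)²/(32·0.082·52.1) = 0.04568 m/s.
Check: Re = ρVD/μ = 877·0.04568·0.256/0.082 = 125.1 < 2300, so the laminar assumption holds.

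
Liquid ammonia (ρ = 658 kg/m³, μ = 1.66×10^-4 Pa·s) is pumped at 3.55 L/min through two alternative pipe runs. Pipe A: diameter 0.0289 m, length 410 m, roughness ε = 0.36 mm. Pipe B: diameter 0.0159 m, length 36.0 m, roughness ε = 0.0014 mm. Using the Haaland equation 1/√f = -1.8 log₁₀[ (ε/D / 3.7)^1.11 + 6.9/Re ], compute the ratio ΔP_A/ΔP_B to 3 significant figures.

Pipe A: V = Q/A = 5.917e-05/0.000656 = 0.0902 m/s; Re = 1.033e+04; ε/D = 0.0125; Haaland → f = 0.04539; ΔP_A = f(L/D)(ρV²/2) = 1723 Pa.
Pipe B: V = Q/A = 5.917e-05/0.0001986 = 0.298 m/s; Re = 1.878e+04; ε/D = 8.81e-05; Haaland → f = 0.02629; ΔP_B = f(L/D)(ρV²/2) = 1739 Pa.
ΔP_A/ΔP_B = 1723/1739 = 0.991.

ΔP_A/ΔP_B ≈ 0.991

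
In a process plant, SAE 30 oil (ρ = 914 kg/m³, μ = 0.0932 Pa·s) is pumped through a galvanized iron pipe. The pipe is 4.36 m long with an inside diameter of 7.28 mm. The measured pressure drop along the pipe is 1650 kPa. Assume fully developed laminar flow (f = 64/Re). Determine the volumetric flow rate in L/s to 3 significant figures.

For laminar flow, f = 64/Re with Re = ρVD/μ, so Darcy-Weisbach reduces to ΔP = 32μLV/D². Solving for V: V = ΔP·D²/(32μL) = 1.65e+06·(0.00728)²/(32·0.0932·4.36) = 6.725 m/s.
Check: Re = ρVD/μ = 914·6.725·0.00728/0.0932 = 480.1 < 2300, so the laminar assumption holds.
Q = V·A = 6.725·(π/4·0.00728²) = 0.0002799 m³/s = 0.280 L/s.

Q ≈ 0.280 L/s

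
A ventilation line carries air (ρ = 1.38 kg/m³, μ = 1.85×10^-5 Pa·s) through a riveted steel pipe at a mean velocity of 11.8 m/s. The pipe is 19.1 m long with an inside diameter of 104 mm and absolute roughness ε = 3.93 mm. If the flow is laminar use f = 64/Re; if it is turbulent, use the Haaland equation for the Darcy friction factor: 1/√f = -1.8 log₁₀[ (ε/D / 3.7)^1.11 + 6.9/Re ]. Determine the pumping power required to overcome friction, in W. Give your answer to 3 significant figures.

P ≈ 112 W

Reynolds number Re = ρVD/μ = 1.38 · 11.8 · 0.104 / 1.85e-05 = 9.154e+04.
Re > 4000 → turbulent. Relative roughness ε/D = 0.00393/0.104 = 0.0378. Haaland: 1/√f = -1.8 log₁₀[(0.0378/3.7)^1.11 + 6.9/9.154e+04] = -1.8 log₁₀[0.00617 + 7.54e-05] = 3.968, so f = 0.06351.
Darcy-Weisbach: ΔP = f(L/D)(ρV²/2) = 0.06351·(19.1/0.104)·(1.38·11.8²/2) = 0.06351·183.7·96.08 = 1121 Pa.
Q = V·A = 11.8·0.008495 = 0.1002 m³/s.
Pumping power P = QΔP = 0.1002·1121 = 112.3 W = 112 W.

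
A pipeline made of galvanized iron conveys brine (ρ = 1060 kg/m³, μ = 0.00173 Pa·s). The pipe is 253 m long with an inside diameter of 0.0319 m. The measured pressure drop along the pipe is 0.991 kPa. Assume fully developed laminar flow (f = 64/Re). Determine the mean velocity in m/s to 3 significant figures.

For laminar flow, f = 64/Re with Re = ρVD/μ, so Darcy-Weisbach reduces to ΔP = 32μLV/D². Solving for V: V = ΔP·D²/(32μL) = 991·(0.0319)²/(32·0.00173·253) = 0.072 m/s.
Check: Re = ρVD/μ = 1060·0.072·0.0319/0.00173 = 1407 < 2300, so the laminar assumption holds.

V ≈ 0.0720 m/s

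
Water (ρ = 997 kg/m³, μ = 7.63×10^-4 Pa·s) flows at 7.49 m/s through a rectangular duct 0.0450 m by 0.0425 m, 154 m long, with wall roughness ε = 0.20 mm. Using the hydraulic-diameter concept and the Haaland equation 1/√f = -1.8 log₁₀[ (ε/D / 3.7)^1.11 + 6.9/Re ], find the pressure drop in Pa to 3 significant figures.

ΔP ≈ 2.94×10^6 Pa

Hydraulic diameter D_h = 4A/P = 4·(0.045·0.0425)/(2·(0.045+0.0425)) = 0.00765/0.175 = 0.04371 m.
Re = ρVD_h/μ = 997·7.49·0.04371/0.000763 = 4.278e+05.
ε/D_h = 0.0002/0.04371 = 0.00458; Haaland gives 1/√f = -1.8 log₁₀[0.000592+1.61e-05] = 5.789, so f = 0.02984.
ΔP = f(L/D_h)(ρV²/2) = 0.02984·154/0.04371·2.797e+04 = 2.94e+06 Pa.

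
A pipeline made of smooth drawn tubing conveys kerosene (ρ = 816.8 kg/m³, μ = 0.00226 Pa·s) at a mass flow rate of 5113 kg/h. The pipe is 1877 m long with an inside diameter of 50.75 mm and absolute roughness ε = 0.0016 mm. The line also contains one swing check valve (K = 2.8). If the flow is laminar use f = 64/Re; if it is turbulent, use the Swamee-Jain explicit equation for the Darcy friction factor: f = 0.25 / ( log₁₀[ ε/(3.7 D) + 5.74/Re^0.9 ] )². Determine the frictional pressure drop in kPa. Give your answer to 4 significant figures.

ΔP ≈ 307.8 kPa

ṁ = 5113 kg/h = 5113/3600 = 1.42 kg/s.
A = πD²/4 = π(0.05075)²/4 = 0.002023 m²; mean velocity V = ṁ/(ρA) = 1.42/(816.8 · 0.002023) = 0.8596 m/s.
Reynolds number Re = ρVD/μ = 816.8 · 0.8596 · 0.05075 / 0.00226 = 1.577e+04.
Re > 4000 → turbulent. Relative roughness ε/D = 1.6e-06/0.05075 = 3.15e-05. Swamee-Jain: f = 0.25/(log₁₀[3.15e-05/3.7 + 5.74/1.577e+04^0.9])² = 0.25/(log₁₀[8.52e-06 + 0.000957])² = 0.25/(-3.015)² = 0.0275.
Total minor-loss coefficient ΣK = 1·2.8 = 2.8.
ΔP = [f·L/D + ΣK]·(ρV²/2) = [0.0275·1877/0.05075 + 2.8]·(816.8·0.8596²/2) = [1017 + 2.8]·301.8 = 3.078e+05 Pa.
ΔP = 3.078e+05 Pa = 307.8 kPa.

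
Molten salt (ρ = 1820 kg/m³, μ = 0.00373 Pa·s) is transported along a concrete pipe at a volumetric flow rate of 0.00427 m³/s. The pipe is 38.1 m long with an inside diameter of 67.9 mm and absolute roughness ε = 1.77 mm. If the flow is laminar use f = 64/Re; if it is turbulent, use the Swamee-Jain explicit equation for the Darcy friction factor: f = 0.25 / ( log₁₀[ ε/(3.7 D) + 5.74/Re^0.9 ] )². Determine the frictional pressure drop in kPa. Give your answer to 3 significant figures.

Cross-sectional area A = πD²/4 = π(0.0679)²/4 = 0.003621 m²; mean velocity V = Q/A = 0.00427/0.003621 = 1.179 m/s.
Reynolds number Re = ρVD/μ = 1820 · 1.179 · 0.0679 / 0.00373 = 3.907e+04.
Re > 4000 → turbulent. Relative roughness ε/D = 0.00177/0.0679 = 0.0261. Swamee-Jain: f = 0.25/(log₁₀[0.0261/3.7 + 5.74/3.907e+04^0.9])² = 0.25/(log₁₀[0.00705 + 0.000423])² = 0.25/(-2.127)² = 0.05527.
Darcy-Weisbach: ΔP = f(L/D)(ρV²/2) = 0.05527·(38.1/0.0679)·(1820·1.179²/2) = 0.05527·561.1·1265 = 3.925e+04 Pa.
ΔP = 3.925e+04 Pa = 39.2 kPa.

ΔP ≈ 39.2 kPa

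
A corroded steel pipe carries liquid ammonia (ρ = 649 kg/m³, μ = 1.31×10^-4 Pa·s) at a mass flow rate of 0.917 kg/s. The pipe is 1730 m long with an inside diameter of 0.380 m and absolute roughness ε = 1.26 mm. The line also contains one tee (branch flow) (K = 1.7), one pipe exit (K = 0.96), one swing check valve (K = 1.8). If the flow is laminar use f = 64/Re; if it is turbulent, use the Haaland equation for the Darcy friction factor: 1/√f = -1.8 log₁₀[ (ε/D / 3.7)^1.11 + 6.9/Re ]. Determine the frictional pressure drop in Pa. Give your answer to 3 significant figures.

ΔP ≈ 7.36 Pa

A = πD²/4 = π(0.38)²/4 = 0.1134 m²; mean velocity V = ṁ/(ρA) = 0.917/(649 · 0.1134) = 0.01246 m/s.
Reynolds number Re = ρVD/μ = 649 · 0.01246 · 0.38 / 0.000131 = 2.345e+04.
Re > 4000 → turbulent. Relative roughness ε/D = 0.00126/0.38 = 0.00332. Haaland: 1/√f = -1.8 log₁₀[(0.00332/3.7)^1.11 + 6.9/2.345e+04] = -1.8 log₁₀[0.000414 + 0.000294] = 5.67, so f = 0.03111.
Total minor-loss coefficient ΣK = 1·1.7 + 1·0.96 + 1·1.8 = 4.46.
ΔP = [f·L/D + ΣK]·(ρV²/2) = [0.03111·1730/0.38 + 4.46]·(649·0.01246²/2) = [141.6 + 4.46]·0.05037 = 7.358 Pa.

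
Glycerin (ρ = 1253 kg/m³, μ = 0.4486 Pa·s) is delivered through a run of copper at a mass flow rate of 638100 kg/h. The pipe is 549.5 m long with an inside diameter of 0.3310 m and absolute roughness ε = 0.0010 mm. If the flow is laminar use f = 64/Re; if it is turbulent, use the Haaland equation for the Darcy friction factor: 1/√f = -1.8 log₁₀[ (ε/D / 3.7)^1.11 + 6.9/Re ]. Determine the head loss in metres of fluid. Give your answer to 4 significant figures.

ṁ = 638100 kg/h = 638100/3600 = 177.2 kg/s.
A = πD²/4 = π(0.331)²/4 = 0.08605 m²; mean velocity V = ṁ/(ρA) = 177.2/(1253 · 0.08605) = 1.644 m/s.
Reynolds number Re = ρVD/μ = 1253 · 1.644 · 0.331 / 0.449 = 1520.
Re < 2300 → laminar flow, so f = 64/Re = 64/1520 = 0.04211 (the turbulent correlation is not needed).
Darcy-Weisbach: ΔP = f(L/D)(ρV²/2) = 0.04211·(549.5/0.331)·(1253·1.644²/2) = 0.04211·1660·1693 = 1.184e+05 Pa.
Head loss h_f = ΔP/(ρg) = 1.184e+05/(1253·9.81) = 9.629 m.

h_f ≈ 9.629 m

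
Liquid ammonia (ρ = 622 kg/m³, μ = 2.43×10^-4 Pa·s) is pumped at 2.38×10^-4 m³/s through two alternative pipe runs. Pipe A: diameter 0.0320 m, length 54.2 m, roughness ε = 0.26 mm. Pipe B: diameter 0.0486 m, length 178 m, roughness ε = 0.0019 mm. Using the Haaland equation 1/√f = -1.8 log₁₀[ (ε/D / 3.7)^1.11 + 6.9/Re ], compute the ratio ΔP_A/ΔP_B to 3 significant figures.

Pipe A: V = Q/A = 0.000238/0.0008042 = 0.2959 m/s; Re = 2.424e+04; ε/D = 0.00813; Haaland → f = 0.03793; ΔP_A = f(L/D)(ρV²/2) = 1750 Pa.
Pipe B: V = Q/A = 0.000238/0.001855 = 0.1283 m/s; Re = 1.596e+04; ε/D = 3.91e-05; Haaland → f = 0.02732; ΔP_B = f(L/D)(ρV²/2) = 512.2 Pa.
ΔP_A/ΔP_B = 1750/512.2 = 3.42.

ΔP_A/ΔP_B ≈ 3.42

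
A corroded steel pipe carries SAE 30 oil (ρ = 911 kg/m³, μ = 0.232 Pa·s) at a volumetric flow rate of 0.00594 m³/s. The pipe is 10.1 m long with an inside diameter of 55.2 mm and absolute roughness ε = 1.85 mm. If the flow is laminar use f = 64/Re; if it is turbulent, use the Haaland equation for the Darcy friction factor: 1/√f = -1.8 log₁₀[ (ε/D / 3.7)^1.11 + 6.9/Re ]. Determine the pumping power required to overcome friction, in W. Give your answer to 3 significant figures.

Cross-sectional area A = πD²/4 = π(0.0552)²/4 = 0.002393 m²; mean velocity V = Q/A = 0.00594/0.002393 = 2.482 m/s.
Reynolds number Re = ρVD/μ = 911 · 2.482 · 0.0552 / 0.232 = 538.
Re < 2300 → laminar flow, so f = 64/Re = 64/538 = 0.119 (the turbulent correlation is not needed).
Darcy-Weisbach: ΔP = f(L/D)(ρV²/2) = 0.119·(10.1/0.0552)·(911·2.482²/2) = 0.119·183·2806 = 6.108e+04 Pa.
Pumping power P = QΔP = 0.00594·6.108e+04 = 362.8 W = 363 W.

P ≈ 363 W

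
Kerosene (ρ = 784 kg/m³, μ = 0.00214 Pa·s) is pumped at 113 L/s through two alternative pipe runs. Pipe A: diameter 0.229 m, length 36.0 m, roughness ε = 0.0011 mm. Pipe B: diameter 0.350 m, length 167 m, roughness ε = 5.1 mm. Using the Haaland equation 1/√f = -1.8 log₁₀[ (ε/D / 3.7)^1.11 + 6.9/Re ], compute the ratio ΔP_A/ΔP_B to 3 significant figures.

ΔP_A/ΔP_B ≈ 0.623

Pipe A: V = Q/A = 0.113/0.04119 = 2.744 m/s; Re = 2.302e+05; ε/D = 4.8e-06; Haaland → f = 0.01511; ΔP_A = f(L/D)(ρV²/2) = 7011 Pa.
Pipe B: V = Q/A = 0.113/0.09621 = 1.174 m/s; Re = 1.506e+05; ε/D = 0.0146; Haaland → f = 0.04362; ΔP_B = f(L/D)(ρV²/2) = 1.125e+04 Pa.
ΔP_A/ΔP_B = 7011/1.125e+04 = 0.623.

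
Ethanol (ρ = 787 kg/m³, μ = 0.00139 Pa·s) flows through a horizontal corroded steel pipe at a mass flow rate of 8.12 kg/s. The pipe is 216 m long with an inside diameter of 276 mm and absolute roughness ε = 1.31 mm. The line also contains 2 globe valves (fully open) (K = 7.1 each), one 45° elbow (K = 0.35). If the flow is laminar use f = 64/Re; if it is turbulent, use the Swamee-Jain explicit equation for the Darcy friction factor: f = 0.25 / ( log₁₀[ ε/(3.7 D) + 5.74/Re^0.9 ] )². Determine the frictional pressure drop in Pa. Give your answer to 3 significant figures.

ΔP ≈ 478 Pa

A = πD²/4 = π(0.276)²/4 = 0.05983 m²; mean velocity V = ṁ/(ρA) = 8.12/(787 · 0.05983) = 0.1725 m/s.
Reynolds number Re = ρVD/μ = 787 · 0.1725 · 0.276 / 0.00139 = 2.695e+04.
Re > 4000 → turbulent. Relative roughness ε/D = 0.00131/0.276 = 0.00475. Swamee-Jain: f = 0.25/(log₁₀[0.00475/3.7 + 5.74/2.695e+04^0.9])² = 0.25/(log₁₀[0.00128 + 0.000591])² = 0.25/(-2.727)² = 0.03361.
Total minor-loss coefficient ΣK = 2·7.1 + 1·0.35 = 14.5.
ΔP = [f·L/D + ΣK]·(ρV²/2) = [0.03361·216/0.276 + 14.5]·(787·0.1725²/2) = [26.3 + 14.5]·11.7 = 478.1 Pa.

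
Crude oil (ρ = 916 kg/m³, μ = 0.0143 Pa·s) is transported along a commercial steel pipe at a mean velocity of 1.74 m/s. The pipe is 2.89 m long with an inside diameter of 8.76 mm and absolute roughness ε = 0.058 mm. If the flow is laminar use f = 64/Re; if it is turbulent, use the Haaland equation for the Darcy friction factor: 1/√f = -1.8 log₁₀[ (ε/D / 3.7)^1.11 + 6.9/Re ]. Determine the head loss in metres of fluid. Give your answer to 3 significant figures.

Reynolds number Re = ρVD/μ = 916 · 1.74 · 0.00876 / 0.0143 = 976.4.
Re < 2300 → laminar flow, so f = 64/Re = 64/976.4 = 0.06555 (the turbulent correlation is not needed).
Darcy-Weisbach: ΔP = f(L/D)(ρV²/2) = 0.06555·(2.89/0.00876)·(916·1.74²/2) = 0.06555·329.9·1387 = 2.999e+04 Pa.
Head loss h_f = ΔP/(ρg) = 2.999e+04/(916·9.81) = 3.34 m.

h_f ≈ 3.34 m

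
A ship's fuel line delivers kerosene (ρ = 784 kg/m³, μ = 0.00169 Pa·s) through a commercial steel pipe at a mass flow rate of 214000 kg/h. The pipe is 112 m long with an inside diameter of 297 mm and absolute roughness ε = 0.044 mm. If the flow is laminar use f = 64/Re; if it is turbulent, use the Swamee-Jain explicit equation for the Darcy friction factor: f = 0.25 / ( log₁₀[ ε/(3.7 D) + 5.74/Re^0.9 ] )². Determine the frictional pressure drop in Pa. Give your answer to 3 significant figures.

ṁ = 214000 kg/h = 214000/3600 = 59.44 kg/s.
A = πD²/4 = π(0.297)²/4 = 0.06928 m²; mean velocity V = ṁ/(ρA) = 59.44/(784 · 0.06928) = 1.094 m/s.
Reynolds number Re = ρVD/μ = 784 · 1.094 · 0.297 / 0.00169 = 1.508e+05.
Re > 4000 → turbulent. Relative roughness ε/D = 4.4e-05/0.297 = 0.000148. Swamee-Jain: f = 0.25/(log₁₀[0.000148/3.7 + 5.74/1.508e+05^0.9])² = 0.25/(log₁₀[4e-05 + 0.000125])² = 0.25/(-3.781)² = 0.01748.
Darcy-Weisbach: ΔP = f(L/D)(ρV²/2) = 0.01748·(112/0.297)·(784·1.094²/2) = 0.01748·377.1·469.5 = 3096 Pa.

ΔP ≈ 3100 Pa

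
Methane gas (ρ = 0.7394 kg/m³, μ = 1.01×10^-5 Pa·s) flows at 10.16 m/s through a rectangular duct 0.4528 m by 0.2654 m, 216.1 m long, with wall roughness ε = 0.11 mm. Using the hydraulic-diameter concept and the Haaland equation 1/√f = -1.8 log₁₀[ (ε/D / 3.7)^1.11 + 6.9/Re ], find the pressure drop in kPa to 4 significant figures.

Hydraulic diameter D_h = 4A/P = 4·(0.4528·0.2654)/(2·(0.4528+0.2654)) = 0.4807/1.436 = 0.3347 m.
Re = ρVD_h/μ = 0.7394·10.16·0.3347/1.01e-05 = 2.489e+05.
ε/D_h = 0.00011/0.3347 = 0.000329; Haaland gives 1/√f = -1.8 log₁₀[3.18e-05+2.77e-05] = 7.605, so f = 0.01729.
ΔP = f(L/D_h)(ρV²/2) = 0.01729·216.1/0.3347·38.16 = 426.1 Pa.
ΔP = 0.4261 kPa.

ΔP ≈ 0.4261 kPa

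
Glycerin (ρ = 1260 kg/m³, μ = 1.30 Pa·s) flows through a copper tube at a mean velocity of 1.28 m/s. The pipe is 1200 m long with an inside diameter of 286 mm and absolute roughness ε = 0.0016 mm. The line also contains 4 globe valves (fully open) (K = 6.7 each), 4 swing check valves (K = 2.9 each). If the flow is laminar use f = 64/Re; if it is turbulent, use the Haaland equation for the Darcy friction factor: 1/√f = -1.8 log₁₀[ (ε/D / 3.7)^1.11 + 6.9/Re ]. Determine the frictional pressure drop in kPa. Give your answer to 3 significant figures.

Reynolds number Re = ρVD/μ = 1260 · 1.28 · 0.286 / 1.3 = 354.8.
Re < 2300 → laminar flow, so f = 64/Re = 64/354.8 = 0.1804 (the turbulent correlation is not needed).
Total minor-loss coefficient ΣK = 4·6.7 + 4·2.9 = 38.4.
ΔP = [f·L/D + ΣK]·(ρV²/2) = [0.1804·1200/0.286 + 38.4]·(1260·1.28²/2) = [756.8 + 38.4]·1032 = 8.208e+05 Pa.
ΔP = 8.208e+05 Pa = 821 kPa.

ΔP ≈ 821 kPa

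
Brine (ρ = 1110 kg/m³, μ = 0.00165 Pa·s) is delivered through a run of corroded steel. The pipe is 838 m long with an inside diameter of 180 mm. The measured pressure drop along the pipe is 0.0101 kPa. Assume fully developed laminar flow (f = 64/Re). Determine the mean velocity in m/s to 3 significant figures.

For laminar flow, f = 64/Re with Re = ρVD/μ, so Darcy-Weisbach reduces to ΔP = 32μLV/D². Solving for V: V = ΔP·D²/(32μL) = 10.1·(0.18)²/(32·0.00165·838) = 0.007396 m/s.
Check: Re = ρVD/μ = 1110·0.007396·0.18/0.00165 = 895.6 < 2300, so the laminar assumption holds.

V ≈ 0.00740 m/s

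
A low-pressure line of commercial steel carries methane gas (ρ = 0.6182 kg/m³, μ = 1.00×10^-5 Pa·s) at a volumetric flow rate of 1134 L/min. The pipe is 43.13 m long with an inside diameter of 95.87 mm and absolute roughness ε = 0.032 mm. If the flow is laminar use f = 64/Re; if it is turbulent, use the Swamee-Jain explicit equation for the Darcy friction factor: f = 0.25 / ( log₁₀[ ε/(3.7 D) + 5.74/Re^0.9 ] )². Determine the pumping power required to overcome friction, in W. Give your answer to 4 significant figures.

P ≈ 0.5092 W

Q = 1134 L/min = 1134/60000 = 0.0189 m³/s.
Cross-sectional area A = πD²/4 = π(0.09587)²/4 = 0.007219 m²; mean velocity V = Q/A = 0.0189/0.007219 = 2.618 m/s.
Reynolds number Re = ρVD/μ = 0.6182 · 2.618 · 0.09587 / 1e-05 = 1.552e+04.
Re > 4000 → turbulent. Relative roughness ε/D = 3.2e-05/0.09587 = 0.000334. Swamee-Jain: f = 0.25/(log₁₀[0.000334/3.7 + 5.74/1.552e+04^0.9])² = 0.25/(log₁₀[9.02e-05 + 0.000971])² = 0.25/(-2.974)² = 0.02826.
Darcy-Weisbach: ΔP = f(L/D)(ρV²/2) = 0.02826·(43.13/0.09587)·(0.6182·2.618²/2) = 0.02826·449.9·2.119 = 26.94 Pa.
Pumping power P = QΔP = 0.0189·26.94 = 0.50917 W = 0.5092 W.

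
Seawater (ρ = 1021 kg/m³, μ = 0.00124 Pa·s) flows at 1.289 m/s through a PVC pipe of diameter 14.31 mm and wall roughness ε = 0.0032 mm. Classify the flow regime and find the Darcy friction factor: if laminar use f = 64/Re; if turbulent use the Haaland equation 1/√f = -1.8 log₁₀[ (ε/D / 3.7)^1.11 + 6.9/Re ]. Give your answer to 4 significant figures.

f ≈ 0.02795

Re = ρVD/μ = 1021·1.289·0.01431/0.00124 = 1.519e+04.
Re > 4000 → turbulent. ε/D = 3.2e-06/0.01431 = 0.000224; Haaland: 1/√f = -1.8 log₁₀[2.08e-05 + 0.000454] = 5.982, so f = 0.02795.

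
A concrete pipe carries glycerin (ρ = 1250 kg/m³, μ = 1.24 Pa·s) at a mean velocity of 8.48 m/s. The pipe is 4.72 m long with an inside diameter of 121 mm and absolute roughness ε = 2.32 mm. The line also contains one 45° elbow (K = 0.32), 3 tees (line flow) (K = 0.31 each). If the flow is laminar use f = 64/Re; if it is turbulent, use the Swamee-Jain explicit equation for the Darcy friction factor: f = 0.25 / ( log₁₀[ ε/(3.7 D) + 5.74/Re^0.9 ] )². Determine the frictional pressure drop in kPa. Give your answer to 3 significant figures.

Reynolds number Re = ρVD/μ = 1250 · 8.48 · 0.121 / 1.24 = 1034.
Re < 2300 → laminar flow, so f = 64/Re = 64/1034 = 0.06187 (the turbulent correlation is not needed).
Total minor-loss coefficient ΣK = 1·0.32 + 3·0.31 = 1.25.
ΔP = [f·L/D + ΣK]·(ρV²/2) = [0.06187·4.72/0.121 + 1.25]·(1250·8.48²/2) = [2.414 + 1.25]·4.494e+04 = 1.647e+05 Pa.
ΔP = 1.647e+05 Pa = 165 kPa.

ΔP ≈ 165 kPa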